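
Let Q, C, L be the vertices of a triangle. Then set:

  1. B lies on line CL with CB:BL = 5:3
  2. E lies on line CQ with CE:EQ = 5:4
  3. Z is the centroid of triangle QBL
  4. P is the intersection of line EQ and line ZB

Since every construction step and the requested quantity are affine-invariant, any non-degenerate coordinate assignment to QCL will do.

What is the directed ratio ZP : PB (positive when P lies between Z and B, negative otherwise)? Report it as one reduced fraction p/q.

ZP:PB = -13/15

Set Q = (0, 0), C = (1, 0), L = (0, 1); any affine frame gives the same invariant.
1. B lies on line CL with CB:BL = 5:3 ⇒ B = (3/8, 5/8)
2. E lies on line CQ with CE:EQ = 5:4 ⇒ E = (4/9, 0)
3. Z is the centroid of triangle QBL ⇒ Z = (1/8, 13/24)
4. P is the intersection of line EQ and line ZB ⇒ P = (-3/2, 0)
P = Z + t·(B−Z) with t = -13/2, so ZP:PB = t:(1−t) = -13/2:15/2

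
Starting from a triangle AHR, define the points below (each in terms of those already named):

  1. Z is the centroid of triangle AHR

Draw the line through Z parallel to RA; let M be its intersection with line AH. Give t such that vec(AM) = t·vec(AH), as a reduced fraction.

Assign A = (0, 0), H = (1, 0), R = (0, 1) — the answer is frame-independent, so this choice is without loss of generality.
1. Z is the centroid of triangle AHR ⇒ Z = (1/3, 1/3)
through Z parallel to RA: direction (0, -1); meets AH at M = (1/3, 0)
M = A + t·(H−A) with t = 1/3

t = 1/3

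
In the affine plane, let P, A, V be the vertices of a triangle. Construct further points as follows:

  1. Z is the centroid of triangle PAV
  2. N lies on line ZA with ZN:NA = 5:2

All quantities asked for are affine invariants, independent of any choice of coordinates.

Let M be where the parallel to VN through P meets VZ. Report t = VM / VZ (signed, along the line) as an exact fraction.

Choose coordinates P = (0, 0), A = (1, 0), V = (0, 1).
1. Z is the centroid of triangle PAV ⇒ Z = (1/3, 1/3)
2. N lies on line ZA with ZN:NA = 5:2 ⇒ N = (17/21, 2/21)
through P parallel to VN: direction (17/21, -19/21); meets VZ at M = (17/15, -19/15)
M = V + t·(Z−V) with t = 17/5

t = 17/5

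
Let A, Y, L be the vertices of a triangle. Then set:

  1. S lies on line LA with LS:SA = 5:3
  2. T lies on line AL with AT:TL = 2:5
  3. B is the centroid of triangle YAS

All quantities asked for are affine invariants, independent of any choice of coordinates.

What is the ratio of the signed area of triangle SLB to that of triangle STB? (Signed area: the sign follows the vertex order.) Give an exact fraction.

Assign A = (0, 0), Y = (1, 0), L = (0, 1) — the answer is frame-independent, so this choice is without loss of generality.
1. S lies on line LA with LS:SA = 5:3 ⇒ S = (0, 3/8)
2. T lies on line AL with AT:TL = 2:5 ⇒ T = (0, 2/7)
3. B is the centroid of triangle YAS ⇒ B = (1/3, 1/8)
2·[SLB] = -5/24, 2·[STB] = 5/168
[SLB]:[STB] = -5/24:5/168 = -7

[SLB]:[STB] = -7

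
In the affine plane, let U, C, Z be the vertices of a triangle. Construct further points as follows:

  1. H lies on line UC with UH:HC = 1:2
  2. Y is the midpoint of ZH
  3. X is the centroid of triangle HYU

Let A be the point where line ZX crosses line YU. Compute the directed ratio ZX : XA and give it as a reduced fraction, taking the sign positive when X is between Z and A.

ZX:XA = -4

Work in coordinates with U = (0, 0), C = (1, 0), Z = (0, 1).
1. H lies on line UC with UH:HC = 1:2 ⇒ H = (1/3, 0)
2. Y is the midpoint of ZH ⇒ Y = (1/6, 1/2)
3. X is the centroid of triangle HYU ⇒ X = (1/6, 1/6)
line ZX meets YU at A = (1/8, 3/8)
X = Z + t·(A−Z) with t = 4/3, so ZX:XA = 4/3:-1/3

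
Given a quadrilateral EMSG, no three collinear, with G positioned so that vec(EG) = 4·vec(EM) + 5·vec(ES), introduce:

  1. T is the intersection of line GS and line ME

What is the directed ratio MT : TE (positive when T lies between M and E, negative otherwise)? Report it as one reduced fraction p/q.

Choose coordinates E = (0, 0), M = (1, 0), S = (0, 1), G = (4, 5).
1. T is the intersection of line GS and line ME ⇒ T = (-1, 0)
T = M + t·(E−M) with t = 2, so MT:TE = t:(1−t) = 2:-1

MT:TE = -2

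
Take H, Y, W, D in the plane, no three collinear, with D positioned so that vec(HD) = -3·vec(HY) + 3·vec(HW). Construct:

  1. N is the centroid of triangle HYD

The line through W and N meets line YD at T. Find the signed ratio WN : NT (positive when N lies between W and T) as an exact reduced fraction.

Set H = (0, 0), Y = (1, 0), W = (0, 1), D = (-3, 3); any affine frame gives the same invariant.
1. N is the centroid of triangle HYD ⇒ N = (-2/3, 1)
line WN meets YD at T = (-1/3, 1)
N = W + t·(T−W) with t = 2, so WN:NT = 2:-1

WN:NT = -2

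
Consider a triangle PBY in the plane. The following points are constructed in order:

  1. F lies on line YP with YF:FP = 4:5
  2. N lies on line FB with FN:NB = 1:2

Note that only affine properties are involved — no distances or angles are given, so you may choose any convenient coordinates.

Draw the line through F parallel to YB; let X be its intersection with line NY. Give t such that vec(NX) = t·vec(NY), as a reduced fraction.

Work in coordinates with P = (0, 0), B = (1, 0), Y = (0, 1).
1. F lies on line YP with YF:FP = 4:5 ⇒ F = (0, 5/9)
2. N lies on line FB with FN:NB = 1:2 ⇒ N = (1/3, 10/27)
through F parallel to YB: direction (1, -1); meets NY at X = (1/2, 1/18)
X = N + t·(Y−N) with t = -1/2

t = -1/2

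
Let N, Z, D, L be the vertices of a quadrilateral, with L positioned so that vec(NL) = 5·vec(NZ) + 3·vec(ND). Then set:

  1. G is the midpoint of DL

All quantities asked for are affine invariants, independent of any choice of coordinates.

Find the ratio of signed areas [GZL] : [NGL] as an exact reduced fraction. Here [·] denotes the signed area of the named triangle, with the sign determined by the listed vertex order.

Assign N = (0, 0), Z = (1, 0), D = (0, 1), L = (5, 3) — the answer is frame-independent, so this choice is without loss of generality.
1. G is the midpoint of DL ⇒ G = (5/2, 2)
2·[GZL] = 7/2, 2·[NGL] = -5/2
[GZL]:[NGL] = 7/2:-5/2 = -7/5

[GZL]:[NGL] = -7/5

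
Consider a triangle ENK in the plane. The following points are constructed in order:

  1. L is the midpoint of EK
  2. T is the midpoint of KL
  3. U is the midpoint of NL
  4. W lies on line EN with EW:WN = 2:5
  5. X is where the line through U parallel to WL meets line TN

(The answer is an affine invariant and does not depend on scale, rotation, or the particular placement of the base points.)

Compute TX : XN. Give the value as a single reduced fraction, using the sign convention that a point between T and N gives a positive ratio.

Assign E = (0, 0), N = (1, 0), K = (0, 1) — the answer is frame-independent, so this choice is without loss of generality.
1. L is the midpoint of EK ⇒ L = (0, 1/2)
2. T is the midpoint of KL ⇒ T = (0, 3/4)
3. U is the midpoint of NL ⇒ U = (1/2, 1/4)
4. W lies on line EN with EW:WN = 2:5 ⇒ W = (2/7, 0)
5. X is where the line through U parallel to WL meets line TN ⇒ X = (3/8, 15/32)
X = T + t·(N−T) with t = 3/8, so TX:XN = t:(1−t) = 3/8:5/8

TX:XN = 3/5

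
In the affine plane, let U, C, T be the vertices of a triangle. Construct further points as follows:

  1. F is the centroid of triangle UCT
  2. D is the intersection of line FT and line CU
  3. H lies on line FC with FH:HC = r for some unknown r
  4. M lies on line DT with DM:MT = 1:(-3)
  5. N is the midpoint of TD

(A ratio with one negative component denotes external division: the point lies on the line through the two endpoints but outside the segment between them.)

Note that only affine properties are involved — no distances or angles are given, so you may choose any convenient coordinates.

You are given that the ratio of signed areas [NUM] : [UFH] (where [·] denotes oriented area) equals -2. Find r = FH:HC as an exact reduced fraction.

Work in coordinates with U = (0, 0), C = (1, 0), T = (0, 1).
1. F is the centroid of triangle UCT ⇒ F = (1/3, 1/3)
2. D is the intersection of line FT and line CU ⇒ D = (1/2, 0)
3. With FH:HC = r, write λ = r/(r+1) so H = F + λ·(C−F); H is affine-linear in λ
4. M lies on line DT with DM:MT = 1:(-3) ⇒ M = (3/4, -1/2)
5. N is the midpoint of TD ⇒ N = (1/4, 1/2)
Every point depending on H is an affine combination of H and λ-independent points, so each such coordinate is linear in λ; the λ² term in each signed area is a multiple of (C−F)×(C−F) = 0, so 2·[NUM] and 2·[UFH] are each linear in λ. Evaluating at λ=0 and λ=1:
  2·[NUM] = 1/2,   2·[UFH] = -1/3·λ
So [NUM]:[UFH] = (1/2) / (-1/3·λ). Setting this equal to -2:
  1/2 = -2·(-1/3·λ)  ⇒  λ = 3/4
Then r = λ/(1−λ) = (3/4)/(1/4) = 3. Check: with r = 3, H = (5/6, 1/12) and [NUM]:[UFH] = -2 as required.

r = 3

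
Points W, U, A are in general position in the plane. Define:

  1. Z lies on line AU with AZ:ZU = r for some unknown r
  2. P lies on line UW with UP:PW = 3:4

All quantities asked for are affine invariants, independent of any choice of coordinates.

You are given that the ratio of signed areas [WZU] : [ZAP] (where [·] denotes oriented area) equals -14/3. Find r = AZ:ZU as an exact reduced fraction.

Work in coordinates with W = (0, 0), U = (1, 0), A = (0, 1).
1. With AZ:ZU = r, write λ = r/(r+1) so Z = A + λ·(U−A); Z is affine-linear in λ
2. P lies on line UW with UP:PW = 3:4 ⇒ P = (4/7, 0)
Every point depending on Z is an affine combination of Z and λ-independent points, so each such coordinate is linear in λ; the λ² term in each signed area is a multiple of (U−A)×(U−A) = 0, so 2·[WZU] and 2·[ZAP] are each linear in λ. Evaluating at λ=0 and λ=1:
  2·[WZU] = λ − 1,   2·[ZAP] = 3/7·λ
So [WZU]:[ZAP] = (λ − 1) / (3/7·λ). Setting this equal to -14/3:
  λ − 1 = -14/3·(3/7·λ)  ⇒  λ = 1/3
Then r = λ/(1−λ) = (1/3)/(2/3) = 1/2. Check: with r = 1/2, Z = (1/3, 2/3) and [WZU]:[ZAP] = -14/3 as required.

r = 1/2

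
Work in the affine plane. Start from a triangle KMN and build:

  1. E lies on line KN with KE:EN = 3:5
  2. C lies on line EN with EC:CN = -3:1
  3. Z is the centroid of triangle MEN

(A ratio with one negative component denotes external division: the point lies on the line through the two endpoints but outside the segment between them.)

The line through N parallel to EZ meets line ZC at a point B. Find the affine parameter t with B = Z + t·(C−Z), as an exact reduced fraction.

Choose coordinates K = (0, 0), M = (1, 0), N = (0, 1).
1. E lies on line KN with KE:EN = 3:5 ⇒ E = (0, 3/8)
2. C lies on line EN with EC:CN = -3:1 ⇒ C = (0, 21/16)
3. Z is the centroid of triangle MEN ⇒ Z = (1/3, 11/24)
through N parallel to EZ: direction (1/3, 1/12); meets ZC at B = (1/9, 37/36)
B = Z + t·(C−Z) with t = 2/3

t = 2/3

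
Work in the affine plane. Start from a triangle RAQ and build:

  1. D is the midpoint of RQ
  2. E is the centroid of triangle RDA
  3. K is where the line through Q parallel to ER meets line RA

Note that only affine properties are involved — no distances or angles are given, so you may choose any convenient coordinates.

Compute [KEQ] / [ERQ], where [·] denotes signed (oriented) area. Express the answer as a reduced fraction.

[KEQ]:[ERQ] = -6

Work in coordinates with R = (0, 0), A = (1, 0), Q = (0, 1).
1. D is the midpoint of RQ ⇒ D = (0, 1/2)
2. E is the centroid of triangle RDA ⇒ E = (1/3, 1/6)
3. K is where the line through Q parallel to ER meets line RA ⇒ K = (-2, 0)
2·[KEQ] = 2, 2·[ERQ] = -1/3
[KEQ]:[ERQ] = 2:-1/3 = -6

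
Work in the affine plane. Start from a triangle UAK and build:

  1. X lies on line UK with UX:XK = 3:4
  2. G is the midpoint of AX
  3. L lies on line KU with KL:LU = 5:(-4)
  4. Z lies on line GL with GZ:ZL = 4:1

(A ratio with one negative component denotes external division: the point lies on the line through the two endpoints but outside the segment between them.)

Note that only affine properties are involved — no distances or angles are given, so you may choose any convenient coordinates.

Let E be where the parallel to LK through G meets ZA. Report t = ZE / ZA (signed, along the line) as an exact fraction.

Assign U = (0, 0), A = (1, 0), K = (0, 1) — the answer is frame-independent, so this choice is without loss of generality.
1. X lies on line UK with UX:XK = 3:4 ⇒ X = (0, 3/7)
2. G is the midpoint of AX ⇒ G = (1/2, 3/14)
3. L lies on line KU with KL:LU = 5:(-4) ⇒ L = (0, -4)
4. Z lies on line GL with GZ:ZL = 4:1 ⇒ Z = (1/10, -221/70)
through G parallel to LK: direction (0, 5); meets ZA at E = (1/2, -221/126)
E = Z + t·(A−Z) with t = 4/9

t = 4/9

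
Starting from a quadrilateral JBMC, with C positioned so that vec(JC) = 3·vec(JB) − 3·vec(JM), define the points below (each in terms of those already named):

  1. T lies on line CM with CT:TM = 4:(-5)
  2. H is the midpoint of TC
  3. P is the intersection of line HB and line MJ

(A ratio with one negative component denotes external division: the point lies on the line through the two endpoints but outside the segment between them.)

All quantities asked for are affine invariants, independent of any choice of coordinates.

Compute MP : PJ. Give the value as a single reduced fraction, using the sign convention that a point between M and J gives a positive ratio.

Work in coordinates with J = (0, 0), B = (1, 0), M = (0, 1), C = (3, -3).
1. T lies on line CM with CT:TM = 4:(-5) ⇒ T = (15, -19)
2. H is the midpoint of TC ⇒ H = (9, -11)
3. P is the intersection of line HB and line MJ ⇒ P = (0, 11/8)
P = M + t·(J−M) with t = -3/8, so MP:PJ = t:(1−t) = -3/8:11/8

MP:PJ = -3/11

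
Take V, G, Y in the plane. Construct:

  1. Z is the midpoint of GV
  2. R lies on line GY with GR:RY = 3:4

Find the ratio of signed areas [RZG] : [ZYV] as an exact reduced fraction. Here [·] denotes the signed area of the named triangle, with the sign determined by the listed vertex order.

Assign V = (0, 0), G = (1, 0), Y = (0, 1) — the answer is frame-independent, so this choice is without loss of generality.
1. Z is the midpoint of GV ⇒ Z = (1/2, 0)
2. R lies on line GY with GR:RY = 3:4 ⇒ R = (4/7, 3/7)
2·[RZG] = 3/14, 2·[ZYV] = 1/2
[RZG]:[ZYV] = 3/14:1/2 = 3/7

[RZG]:[ZYV] = 3/7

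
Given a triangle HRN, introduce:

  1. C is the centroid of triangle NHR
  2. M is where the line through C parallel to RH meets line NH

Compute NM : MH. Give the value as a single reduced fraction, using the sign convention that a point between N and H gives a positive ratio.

NM:MH = 2

Choose coordinates H = (0, 0), R = (1, 0), N = (0, 1).
1. C is the centroid of triangle NHR ⇒ C = (1/3, 1/3)
2. M is where the line through C parallel to RH meets line NH ⇒ M = (0, 1/3)
M = N + t·(H−N) with t = 2/3, so NM:MH = t:(1−t) = 2/3:1/3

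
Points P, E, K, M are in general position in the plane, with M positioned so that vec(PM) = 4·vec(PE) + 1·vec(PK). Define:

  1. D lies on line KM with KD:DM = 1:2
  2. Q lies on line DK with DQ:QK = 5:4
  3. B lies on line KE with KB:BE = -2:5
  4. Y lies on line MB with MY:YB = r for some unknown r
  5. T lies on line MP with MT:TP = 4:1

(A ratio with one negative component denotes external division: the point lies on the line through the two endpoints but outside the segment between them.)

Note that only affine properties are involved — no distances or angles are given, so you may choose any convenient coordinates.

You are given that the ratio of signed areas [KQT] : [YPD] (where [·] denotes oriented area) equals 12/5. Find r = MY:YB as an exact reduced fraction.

Choose coordinates P = (0, 0), E = (1, 0), K = (0, 1), M = (4, 1).
1. D lies on line KM with KD:DM = 1:2 ⇒ D = (4/3, 1)
2. Q lies on line DK with DQ:QK = 5:4 ⇒ Q = (16/27, 1)
3. B lies on line KE with KB:BE = -2:5 ⇒ B = (-2/3, 5/3)
4. With MY:YB = r, write λ = r/(r+1) so Y = M + λ·(B−M); Y is affine-linear in λ
5. T lies on line MP with MT:TP = 4:1 ⇒ T = (4/5, 1/5)
Every point depending on Y is an affine combination of Y and λ-independent points, so each such coordinate is linear in λ; the λ² term in each signed area is a multiple of (B−M)×(B−M) = 0, so 2·[KQT] and 2·[YPD] are each linear in λ. Evaluating at λ=0 and λ=1:
  2·[KQT] = -64/135,   2·[YPD] = 50/9·λ − 8/3
So [KQT]:[YPD] = (-64/135) / (50/9·λ − 8/3). Setting this equal to 12/5:
  -64/135 = 12/5·(50/9·λ − 8/3)  ⇒  λ = 4/9
Then r = λ/(1−λ) = (4/9)/(5/9) = 4/5. Check: with r = 4/5, Y = (52/27, 35/27) and [KQT]:[YPD] = 12/5 as required.

r = 4/5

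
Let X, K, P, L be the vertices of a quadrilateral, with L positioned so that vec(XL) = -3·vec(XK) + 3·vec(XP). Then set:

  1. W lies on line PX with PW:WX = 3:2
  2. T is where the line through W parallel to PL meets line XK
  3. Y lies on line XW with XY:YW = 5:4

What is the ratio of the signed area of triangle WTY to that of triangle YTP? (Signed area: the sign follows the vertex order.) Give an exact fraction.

Assign X = (0, 0), K = (1, 0), P = (0, 1), L = (-3, 3) — the answer is frame-independent, so this choice is without loss of generality.
1. W lies on line PX with PW:WX = 3:2 ⇒ W = (0, 2/5)
2. T is where the line through W parallel to PL meets line XK ⇒ T = (3/5, 0)
3. Y lies on line XW with XY:YW = 5:4 ⇒ Y = (0, 2/9)
2·[WTY] = -8/75, 2·[YTP] = 7/15
[WTY]:[YTP] = -8/75:7/15 = -8/35

[WTY]:[YTP] = -8/35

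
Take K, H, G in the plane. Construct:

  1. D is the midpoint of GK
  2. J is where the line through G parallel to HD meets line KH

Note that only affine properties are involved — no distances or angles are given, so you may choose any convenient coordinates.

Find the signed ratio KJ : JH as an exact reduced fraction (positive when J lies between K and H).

Choose coordinates K = (0, 0), H = (1, 0), G = (0, 1).
1. D is the midpoint of GK ⇒ D = (0, 1/2)
2. J is where the line through G parallel to HD meets line KH ⇒ J = (2, 0)
J = K + t·(H−K) with t = 2, so KJ:JH = t:(1−t) = 2:-1

KJ:JH = -2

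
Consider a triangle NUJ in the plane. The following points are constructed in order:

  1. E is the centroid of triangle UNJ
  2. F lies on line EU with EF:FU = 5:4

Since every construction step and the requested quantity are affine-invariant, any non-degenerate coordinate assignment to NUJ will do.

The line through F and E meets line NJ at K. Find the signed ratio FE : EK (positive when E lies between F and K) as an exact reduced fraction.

FE:EK = 10/9

Work in coordinates with N = (0, 0), U = (1, 0), J = (0, 1).
1. E is the centroid of triangle UNJ ⇒ E = (1/3, 1/3)
2. F lies on line EU with EF:FU = 5:4 ⇒ F = (19/27, 4/27)
line FE meets NJ at K = (0, 1/2)
E = F + t·(K−F) with t = 10/19, so FE:EK = 10/19:9/19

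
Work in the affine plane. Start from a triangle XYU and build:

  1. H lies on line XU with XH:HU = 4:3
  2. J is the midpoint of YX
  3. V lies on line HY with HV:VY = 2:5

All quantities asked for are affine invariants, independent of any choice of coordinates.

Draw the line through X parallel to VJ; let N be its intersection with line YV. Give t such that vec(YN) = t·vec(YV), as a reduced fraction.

Assign X = (0, 0), Y = (1, 0), U = (0, 1) — the answer is frame-independent, so this choice is without loss of generality.
1. H lies on line XU with XH:HU = 4:3 ⇒ H = (0, 4/7)
2. J is the midpoint of YX ⇒ J = (1/2, 0)
3. V lies on line HY with HV:VY = 2:5 ⇒ V = (2/7, 20/49)
through X parallel to VJ: direction (3/14, -20/49); meets YV at N = (-3/7, 40/49)
N = Y + t·(V−Y) with t = 2

t = 2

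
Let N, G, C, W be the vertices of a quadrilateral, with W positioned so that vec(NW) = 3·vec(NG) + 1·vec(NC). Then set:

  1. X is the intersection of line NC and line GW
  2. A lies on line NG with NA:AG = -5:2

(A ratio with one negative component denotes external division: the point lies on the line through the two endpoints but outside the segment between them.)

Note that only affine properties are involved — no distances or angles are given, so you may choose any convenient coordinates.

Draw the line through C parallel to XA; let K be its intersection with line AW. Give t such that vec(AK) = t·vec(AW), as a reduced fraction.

t = 5/2

Assign N = (0, 0), G = (1, 0), C = (0, 1), W = (3, 1) — the answer is frame-independent, so this choice is without loss of generality.
1. X is the intersection of line NC and line GW ⇒ X = (0, -1/2)
2. A lies on line NG with NA:AG = -5:2 ⇒ A = (5/3, 0)
through C parallel to XA: direction (5/3, 1/2); meets AW at K = (5, 5/2)
K = A + t·(W−A) with t = 5/2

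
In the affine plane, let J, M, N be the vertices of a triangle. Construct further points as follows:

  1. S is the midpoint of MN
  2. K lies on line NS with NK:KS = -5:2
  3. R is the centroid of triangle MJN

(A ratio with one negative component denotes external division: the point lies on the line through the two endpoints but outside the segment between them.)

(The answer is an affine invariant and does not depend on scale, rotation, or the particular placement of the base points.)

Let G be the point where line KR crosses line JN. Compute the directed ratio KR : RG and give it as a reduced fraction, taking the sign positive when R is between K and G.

Choose coordinates J = (0, 0), M = (1, 0), N = (0, 1).
1. S is the midpoint of MN ⇒ S = (1/2, 1/2)
2. K lies on line NS with NK:KS = -5:2 ⇒ K = (5/6, 1/6)
3. R is the centroid of triangle MJN ⇒ R = (1/3, 1/3)
line KR meets JN at G = (0, 4/9)
R = K + t·(G−K) with t = 3/5, so KR:RG = 3/5:2/5

KR:RG = 3/2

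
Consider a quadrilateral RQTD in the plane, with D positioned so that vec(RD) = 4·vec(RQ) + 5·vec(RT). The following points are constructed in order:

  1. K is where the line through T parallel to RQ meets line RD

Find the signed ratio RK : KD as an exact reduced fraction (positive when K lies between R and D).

RK:KD = 1/4

Set R = (0, 0), Q = (1, 0), T = (0, 1), D = (4, 5); any affine frame gives the same invariant.
1. K is where the line through T parallel to RQ meets line RD ⇒ K = (4/5, 1)
K = R + t·(D−R) with t = 1/5, so RK:KD = t:(1−t) = 1/5:4/5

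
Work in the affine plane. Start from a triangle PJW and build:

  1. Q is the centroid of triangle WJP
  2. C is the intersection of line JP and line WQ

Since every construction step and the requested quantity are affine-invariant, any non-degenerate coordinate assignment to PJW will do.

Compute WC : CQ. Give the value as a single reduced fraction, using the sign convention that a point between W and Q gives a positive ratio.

WC:CQ = -3

Work in coordinates with P = (0, 0), J = (1, 0), W = (0, 1).
1. Q is the centroid of triangle WJP ⇒ Q = (1/3, 1/3)
2. C is the intersection of line JP and line WQ ⇒ C = (1/2, 0)
C = W + t·(Q−W) with t = 3/2, so WC:CQ = t:(1−t) = 3/2:-1/2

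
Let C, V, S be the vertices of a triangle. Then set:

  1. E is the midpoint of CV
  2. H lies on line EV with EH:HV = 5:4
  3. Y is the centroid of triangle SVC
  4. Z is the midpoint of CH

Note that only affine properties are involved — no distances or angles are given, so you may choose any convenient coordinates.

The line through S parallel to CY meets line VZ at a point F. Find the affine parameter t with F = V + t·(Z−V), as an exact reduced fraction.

Work in coordinates with C = (0, 0), V = (1, 0), S = (0, 1).
1. E is the midpoint of CV ⇒ E = (1/2, 0)
2. H lies on line EV with EH:HV = 5:4 ⇒ H = (7/9, 0)
3. Y is the centroid of triangle SVC ⇒ Y = (1/3, 1/3)
4. Z is the midpoint of CH ⇒ Z = (7/18, 0)
through S parallel to CY: direction (1/3, 1/3); meets VZ at F = (-1, 0)
F = V + t·(Z−V) with t = 36/11

t = 36/11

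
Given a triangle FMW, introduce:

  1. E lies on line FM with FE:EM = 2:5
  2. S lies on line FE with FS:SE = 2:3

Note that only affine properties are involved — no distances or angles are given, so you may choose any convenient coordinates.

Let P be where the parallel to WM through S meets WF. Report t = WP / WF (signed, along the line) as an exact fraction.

Assign F = (0, 0), M = (1, 0), W = (0, 1) — the answer is frame-independent, so this choice is without loss of generality.
1. E lies on line FM with FE:EM = 2:5 ⇒ E = (2/7, 0)
2. S lies on line FE with FS:SE = 2:3 ⇒ S = (4/35, 0)
through S parallel to WM: direction (1, -1); meets WF at P = (0, 4/35)
P = W + t·(F−W) with t = 31/35

t = 31/35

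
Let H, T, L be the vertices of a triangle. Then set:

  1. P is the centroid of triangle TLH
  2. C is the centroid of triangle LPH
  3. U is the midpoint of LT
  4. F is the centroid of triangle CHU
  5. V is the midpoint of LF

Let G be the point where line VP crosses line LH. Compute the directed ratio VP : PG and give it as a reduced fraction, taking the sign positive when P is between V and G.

VP:PG = -25/36

Set H = (0, 0), T = (1, 0), L = (0, 1); any affine frame gives the same invariant.
1. P is the centroid of triangle TLH ⇒ P = (1/3, 1/3)
2. C is the centroid of triangle LPH ⇒ C = (1/9, 4/9)
3. U is the midpoint of LT ⇒ U = (1/2, 1/2)
4. F is the centroid of triangle CHU ⇒ F = (11/54, 17/54)
5. V is the midpoint of LF ⇒ V = (11/108, 71/108)
line VP meets LH at G = (0, 4/5)
P = V + t·(G−V) with t = -25/11, so VP:PG = -25/11:36/11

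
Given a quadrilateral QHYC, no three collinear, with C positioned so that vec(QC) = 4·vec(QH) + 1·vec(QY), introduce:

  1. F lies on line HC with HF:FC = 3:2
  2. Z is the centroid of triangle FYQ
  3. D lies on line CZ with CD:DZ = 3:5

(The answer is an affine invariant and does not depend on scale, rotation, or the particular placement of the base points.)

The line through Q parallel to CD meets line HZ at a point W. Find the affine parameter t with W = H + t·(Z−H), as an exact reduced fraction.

Set Q = (0, 0), H = (1, 0), Y = (0, 1), C = (4, 1); any affine frame gives the same invariant.
1. F lies on line HC with HF:FC = 3:2 ⇒ F = (14/5, 3/5)
2. Z is the centroid of triangle FYQ ⇒ Z = (14/15, 8/15)
3. D lies on line CZ with CD:DZ = 3:5 ⇒ D = (57/20, 33/40)
through Q parallel to CD: direction (-23/20, -7/40); meets HZ at W = (368/375, 56/375)
W = H + t·(Z−H) with t = 7/25

t = 7/25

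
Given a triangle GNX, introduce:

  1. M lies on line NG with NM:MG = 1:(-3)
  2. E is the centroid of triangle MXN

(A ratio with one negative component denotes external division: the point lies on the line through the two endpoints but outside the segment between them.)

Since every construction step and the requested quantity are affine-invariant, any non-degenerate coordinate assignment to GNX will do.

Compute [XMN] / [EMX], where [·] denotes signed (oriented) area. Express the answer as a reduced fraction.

Set G = (0, 0), N = (1, 0), X = (0, 1); any affine frame gives the same invariant.
1. M lies on line NG with NM:MG = 1:(-3) ⇒ M = (3/2, 0)
2. E is the centroid of triangle MXN ⇒ E = (5/6, 1/3)
2·[XMN] = -1/2, 2·[EMX] = 1/6
[XMN]:[EMX] = -1/2:1/6 = -3

[XMN]:[EMX] = -3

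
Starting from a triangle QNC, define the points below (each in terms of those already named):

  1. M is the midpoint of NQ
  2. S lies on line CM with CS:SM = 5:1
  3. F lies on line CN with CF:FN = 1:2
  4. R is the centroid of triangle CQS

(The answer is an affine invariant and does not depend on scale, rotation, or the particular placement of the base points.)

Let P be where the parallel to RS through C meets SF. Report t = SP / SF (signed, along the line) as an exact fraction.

t = 15/13

Choose coordinates Q = (0, 0), N = (1, 0), C = (0, 1).
1. M is the midpoint of NQ ⇒ M = (1/2, 0)
2. S lies on line CM with CS:SM = 5:1 ⇒ S = (5/12, 1/6)
3. F lies on line CN with CF:FN = 1:2 ⇒ F = (1/3, 2/3)
4. R is the centroid of triangle CQS ⇒ R = (5/36, 7/18)
through C parallel to RS: direction (5/18, -2/9); meets SF at P = (25/78, 29/39)
P = S + t·(F−S) with t = 15/13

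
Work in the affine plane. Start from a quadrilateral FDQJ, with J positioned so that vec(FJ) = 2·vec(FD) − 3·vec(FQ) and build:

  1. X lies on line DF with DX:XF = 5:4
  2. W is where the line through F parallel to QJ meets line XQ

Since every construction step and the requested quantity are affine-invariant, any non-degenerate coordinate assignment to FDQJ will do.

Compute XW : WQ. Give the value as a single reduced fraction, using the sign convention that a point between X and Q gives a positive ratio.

XW:WQ = -8/9

Set F = (0, 0), D = (1, 0), Q = (0, 1), J = (2, -3); any affine frame gives the same invariant.
1. X lies on line DF with DX:XF = 5:4 ⇒ X = (4/9, 0)
2. W is where the line through F parallel to QJ meets line XQ ⇒ W = (4, -8)
W = X + t·(Q−X) with t = -8, so XW:WQ = t:(1−t) = -8:9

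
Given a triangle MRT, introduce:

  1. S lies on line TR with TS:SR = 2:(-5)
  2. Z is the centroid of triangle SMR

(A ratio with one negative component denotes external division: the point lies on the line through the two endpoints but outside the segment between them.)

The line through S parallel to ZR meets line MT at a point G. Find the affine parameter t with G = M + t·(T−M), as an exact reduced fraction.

Work in coordinates with M = (0, 0), R = (1, 0), T = (0, 1).
1. S lies on line TR with TS:SR = 2:(-5) ⇒ S = (-2/3, 5/3)
2. Z is the centroid of triangle SMR ⇒ Z = (1/9, 5/9)
through S parallel to ZR: direction (8/9, -5/9); meets MT at G = (0, 5/4)
G = M + t·(T−M) with t = 5/4

t = 5/4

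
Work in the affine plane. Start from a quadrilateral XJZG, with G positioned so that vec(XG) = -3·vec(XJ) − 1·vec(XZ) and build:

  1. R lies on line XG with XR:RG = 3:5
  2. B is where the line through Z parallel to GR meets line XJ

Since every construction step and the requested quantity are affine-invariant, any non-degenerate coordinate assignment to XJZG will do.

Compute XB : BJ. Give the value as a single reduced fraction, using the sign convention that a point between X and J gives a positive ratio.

XB:BJ = -3/4

Work in coordinates with X = (0, 0), J = (1, 0), Z = (0, 1), G = (-3, -1).
1. R lies on line XG with XR:RG = 3:5 ⇒ R = (-9/8, -3/8)
2. B is where the line through Z parallel to GR meets line XJ ⇒ B = (-3, 0)
B = X + t·(J−X) with t = -3, so XB:BJ = t:(1−t) = -3:4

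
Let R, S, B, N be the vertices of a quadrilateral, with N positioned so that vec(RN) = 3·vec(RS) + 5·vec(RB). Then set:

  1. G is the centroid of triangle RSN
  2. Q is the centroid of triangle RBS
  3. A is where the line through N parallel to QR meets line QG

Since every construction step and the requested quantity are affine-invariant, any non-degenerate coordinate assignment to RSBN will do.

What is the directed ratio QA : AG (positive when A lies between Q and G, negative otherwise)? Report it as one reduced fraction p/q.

Set R = (0, 0), S = (1, 0), B = (0, 1), N = (3, 5); any affine frame gives the same invariant.
1. G is the centroid of triangle RSN ⇒ G = (4/3, 5/3)
2. Q is the centroid of triangle RBS ⇒ Q = (1/3, 1/3)
3. A is where the line through N parallel to QR meets line QG ⇒ A = (19/3, 25/3)
A = Q + t·(G−Q) with t = 6, so QA:AG = t:(1−t) = 6:-5

QA:AG = -6/5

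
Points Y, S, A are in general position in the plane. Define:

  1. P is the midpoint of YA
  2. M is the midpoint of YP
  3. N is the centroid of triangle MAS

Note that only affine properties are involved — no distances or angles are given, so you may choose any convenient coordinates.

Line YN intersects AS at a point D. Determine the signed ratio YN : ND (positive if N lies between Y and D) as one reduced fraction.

Set Y = (0, 0), S = (1, 0), A = (0, 1); any affine frame gives the same invariant.
1. P is the midpoint of YA ⇒ P = (0, 1/2)
2. M is the midpoint of YP ⇒ M = (0, 1/4)
3. N is the centroid of triangle MAS ⇒ N = (1/3, 5/12)
line YN meets AS at D = (4/9, 5/9)
N = Y + t·(D−Y) with t = 3/4, so YN:ND = 3/4:1/4

YN:ND = 3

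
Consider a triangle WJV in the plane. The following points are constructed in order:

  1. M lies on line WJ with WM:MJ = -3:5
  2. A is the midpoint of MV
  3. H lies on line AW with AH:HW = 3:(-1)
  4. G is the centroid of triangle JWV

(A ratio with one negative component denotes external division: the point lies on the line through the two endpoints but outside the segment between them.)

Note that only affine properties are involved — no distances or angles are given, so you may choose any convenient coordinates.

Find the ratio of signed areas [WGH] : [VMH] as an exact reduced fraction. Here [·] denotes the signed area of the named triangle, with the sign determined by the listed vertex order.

[WGH]:[VMH] = -5/54

Choose coordinates W = (0, 0), J = (1, 0), V = (0, 1).
1. M lies on line WJ with WM:MJ = -3:5 ⇒ M = (-3/2, 0)
2. A is the midpoint of MV ⇒ A = (-3/4, 1/2)
3. H lies on line AW with AH:HW = 3:(-1) ⇒ H = (3/8, -1/4)
4. G is the centroid of triangle JWV ⇒ G = (1/3, 1/3)
2·[WGH] = -5/24, 2·[VMH] = 9/4
[WGH]:[VMH] = -5/24:9/4 = -5/54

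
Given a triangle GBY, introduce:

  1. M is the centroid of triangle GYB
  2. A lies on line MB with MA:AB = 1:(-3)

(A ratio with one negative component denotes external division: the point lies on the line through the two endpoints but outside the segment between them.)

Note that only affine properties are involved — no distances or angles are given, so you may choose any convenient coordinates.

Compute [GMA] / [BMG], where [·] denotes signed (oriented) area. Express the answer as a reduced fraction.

Work in coordinates with G = (0, 0), B = (1, 0), Y = (0, 1).
1. M is the centroid of triangle GYB ⇒ M = (1/3, 1/3)
2. A lies on line MB with MA:AB = 1:(-3) ⇒ A = (0, 1/2)
2·[GMA] = 1/6, 2·[BMG] = 1/3
[GMA]:[BMG] = 1/6:1/3 = 1/2

[GMA]:[BMG] = 1/2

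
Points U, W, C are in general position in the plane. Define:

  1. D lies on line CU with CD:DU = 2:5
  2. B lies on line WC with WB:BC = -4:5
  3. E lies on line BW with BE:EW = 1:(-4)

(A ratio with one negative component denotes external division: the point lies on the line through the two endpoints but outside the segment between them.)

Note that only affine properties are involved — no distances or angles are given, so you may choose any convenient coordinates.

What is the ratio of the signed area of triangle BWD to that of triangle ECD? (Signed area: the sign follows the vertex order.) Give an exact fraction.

Choose coordinates U = (0, 0), W = (1, 0), C = (0, 1).
1. D lies on line CU with CD:DU = 2:5 ⇒ D = (0, 5/7)
2. B lies on line WC with WB:BC = -4:5 ⇒ B = (5, -4)
3. E lies on line BW with BE:EW = 1:(-4) ⇒ E = (19/3, -16/3)
2·[BWD] = 8/7, 2·[ECD] = 38/21
[BWD]:[ECD] = 8/7:38/21 = 12/19

[BWD]:[ECD] = 12/19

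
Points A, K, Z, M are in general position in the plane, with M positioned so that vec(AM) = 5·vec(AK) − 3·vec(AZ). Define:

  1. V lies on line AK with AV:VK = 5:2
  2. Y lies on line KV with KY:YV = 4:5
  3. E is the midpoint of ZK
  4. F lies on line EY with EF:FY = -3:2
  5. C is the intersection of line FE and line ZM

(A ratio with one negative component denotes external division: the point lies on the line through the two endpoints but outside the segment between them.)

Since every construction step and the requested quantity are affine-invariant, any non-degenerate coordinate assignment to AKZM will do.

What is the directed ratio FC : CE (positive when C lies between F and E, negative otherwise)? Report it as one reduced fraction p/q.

Assign A = (0, 0), K = (1, 0), Z = (0, 1), M = (5, -3) — the answer is frame-independent, so this choice is without loss of generality.
1. V lies on line AK with AV:VK = 5:2 ⇒ V = (5/7, 0)
2. Y lies on line KV with KY:YV = 4:5 ⇒ Y = (55/63, 0)
3. E is the midpoint of ZK ⇒ E = (1/2, 1/2)
4. F lies on line EY with EF:FY = -3:2 ⇒ F = (34/21, -1)
5. C is the intersection of line FE and line ZM ⇒ C = (40/127, 95/127)
C = F + t·(E−F) with t = 148/127, so FC:CE = t:(1−t) = 148/127:-21/127

FC:CE = -148/21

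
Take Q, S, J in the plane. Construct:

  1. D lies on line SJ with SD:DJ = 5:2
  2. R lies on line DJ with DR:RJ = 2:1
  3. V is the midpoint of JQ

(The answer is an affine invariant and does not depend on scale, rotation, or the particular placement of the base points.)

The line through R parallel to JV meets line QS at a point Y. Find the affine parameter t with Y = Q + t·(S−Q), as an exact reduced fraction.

Work in coordinates with Q = (0, 0), S = (1, 0), J = (0, 1).
1. D lies on line SJ with SD:DJ = 5:2 ⇒ D = (2/7, 5/7)
2. R lies on line DJ with DR:RJ = 2:1 ⇒ R = (2/21, 19/21)
3. V is the midpoint of JQ ⇒ V = (0, 1/2)
through R parallel to JV: direction (0, -1/2); meets QS at Y = (2/21, 0)
Y = Q + t·(S−Q) with t = 2/21

t = 2/21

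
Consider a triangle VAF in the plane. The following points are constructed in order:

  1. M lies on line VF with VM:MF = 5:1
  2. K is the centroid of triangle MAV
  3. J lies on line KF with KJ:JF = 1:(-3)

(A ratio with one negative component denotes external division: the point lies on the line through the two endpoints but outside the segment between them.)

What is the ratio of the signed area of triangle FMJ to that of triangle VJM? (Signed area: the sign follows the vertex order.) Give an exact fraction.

[FMJ]:[VJM] = 1/5

Choose coordinates V = (0, 0), A = (1, 0), F = (0, 1).
1. M lies on line VF with VM:MF = 5:1 ⇒ M = (0, 5/6)
2. K is the centroid of triangle MAV ⇒ K = (1/3, 5/18)
3. J lies on line KF with KJ:JF = 1:(-3) ⇒ J = (1/2, -1/12)
2·[FMJ] = 1/12, 2·[VJM] = 5/12
[FMJ]:[VJM] = 1/12:5/12 = 1/5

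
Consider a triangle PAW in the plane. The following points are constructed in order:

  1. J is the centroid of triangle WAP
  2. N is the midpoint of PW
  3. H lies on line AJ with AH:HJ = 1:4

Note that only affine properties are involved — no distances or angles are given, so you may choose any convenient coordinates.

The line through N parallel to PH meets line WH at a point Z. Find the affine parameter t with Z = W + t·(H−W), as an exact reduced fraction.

t = 1/2

Assign P = (0, 0), A = (1, 0), W = (0, 1) — the answer is frame-independent, so this choice is without loss of generality.
1. J is the centroid of triangle WAP ⇒ J = (1/3, 1/3)
2. N is the midpoint of PW ⇒ N = (0, 1/2)
3. H lies on line AJ with AH:HJ = 1:4 ⇒ H = (13/15, 1/15)
through N parallel to PH: direction (13/15, 1/15); meets WH at Z = (13/30, 8/15)
Z = W + t·(H−W) with t = 1/2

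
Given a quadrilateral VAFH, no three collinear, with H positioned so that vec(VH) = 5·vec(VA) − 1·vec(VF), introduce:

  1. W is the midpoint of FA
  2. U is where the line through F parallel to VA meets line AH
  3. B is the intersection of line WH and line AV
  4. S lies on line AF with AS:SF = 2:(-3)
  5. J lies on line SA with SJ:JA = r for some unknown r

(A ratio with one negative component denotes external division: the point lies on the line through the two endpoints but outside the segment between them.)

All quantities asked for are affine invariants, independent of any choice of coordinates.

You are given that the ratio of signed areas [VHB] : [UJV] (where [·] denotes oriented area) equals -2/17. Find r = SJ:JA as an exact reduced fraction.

r = -5/4

Work in coordinates with V = (0, 0), A = (1, 0), F = (0, 1), H = (5, -1).
1. W is the midpoint of FA ⇒ W = (1/2, 1/2)
2. U is where the line through F parallel to VA meets line AH ⇒ U = (-3, 1)
3. B is the intersection of line WH and line AV ⇒ B = (2, 0)
4. S lies on line AF with AS:SF = 2:(-3) ⇒ S = (3, -2)
5. With SJ:JA = r, write λ = r/(r+1) so J = S + λ·(A−S); J is affine-linear in λ
Every point depending on J is an affine combination of J and λ-independent points, so each such coordinate is linear in λ; the λ² term in each signed area is a multiple of (A−S)×(A−S) = 0, so 2·[VHB] and 2·[UJV] are each linear in λ. Evaluating at λ=0 and λ=1:
  2·[VHB] = 2,   2·[UJV] = -4·λ + 3
So [VHB]:[UJV] = (2) / (-4·λ + 3). Setting this equal to -2/17:
  2 = -2/17·(-4·λ + 3)  ⇒  λ = 5
Then r = λ/(1−λ) = (5)/(-4) = -5/4. Check: with r = -5/4, J = (-7, 8) and [VHB]:[UJV] = -2/17 as required.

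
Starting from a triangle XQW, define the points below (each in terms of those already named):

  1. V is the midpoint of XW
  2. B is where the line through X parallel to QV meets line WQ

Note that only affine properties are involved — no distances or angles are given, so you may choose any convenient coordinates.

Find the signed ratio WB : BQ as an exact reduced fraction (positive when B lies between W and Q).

Assign X = (0, 0), Q = (1, 0), W = (0, 1) — the answer is frame-independent, so this choice is without loss of generality.
1. V is the midpoint of XW ⇒ V = (0, 1/2)
2. B is where the line through X parallel to QV meets line WQ ⇒ B = (2, -1)
B = W + t·(Q−W) with t = 2, so WB:BQ = t:(1−t) = 2:-1

WB:BQ = -2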